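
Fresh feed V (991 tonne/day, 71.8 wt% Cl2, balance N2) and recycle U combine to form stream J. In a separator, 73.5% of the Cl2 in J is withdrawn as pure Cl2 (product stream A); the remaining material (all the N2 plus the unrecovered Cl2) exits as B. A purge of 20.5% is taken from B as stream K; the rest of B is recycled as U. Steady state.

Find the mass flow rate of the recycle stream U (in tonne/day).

N2 enters only via V and leaves only via the purge: 991×0.282 = 0.205×(N2 in B), and the separator passes all N2, so N2 in J = N2 in B = 1363.2 tonne/day.
Cl2 in J: m_A = 991×0.718 + (1−0.205)·(1−0.735)·m_A, so m_A = 711.54/0.7893 = 901.45 tonne/day.
B = (1−0.735)×901.45 + 1363.2 = 1602.1 tonne/day.
Recycle U = (1−0.205)×1602.1 = 1273.7 tonne/day.

1274 tonne/day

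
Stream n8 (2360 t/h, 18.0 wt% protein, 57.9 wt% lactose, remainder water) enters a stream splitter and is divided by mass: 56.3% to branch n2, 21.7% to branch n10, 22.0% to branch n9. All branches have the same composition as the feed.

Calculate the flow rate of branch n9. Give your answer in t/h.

519.2 t/h

Branch n9 flow = 0.220×2360 = 519.2 t/h.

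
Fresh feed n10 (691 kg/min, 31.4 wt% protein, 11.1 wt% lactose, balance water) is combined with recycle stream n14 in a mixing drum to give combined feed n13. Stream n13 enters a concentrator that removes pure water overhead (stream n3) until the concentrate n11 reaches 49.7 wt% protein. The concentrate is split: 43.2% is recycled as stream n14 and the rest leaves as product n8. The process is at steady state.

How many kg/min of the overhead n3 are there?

Overall protein balance (none leaves overhead): protein in fresh feed = protein in product, i.e. 691×0.314 = (1−0.432)·n11·0.497.
n11 = 216.97/(0.497×0.568) = 768.6 kg/min.
Recycle n14 = 0.432×768.6 = 332.04 kg/min.
Combined feed n13 = 691 + 332.04 = 1023 kg/min.
Overhead n3 = n13 − n11 = 1023 − 768.6 = 254.43 kg/min.

254.4 kg/min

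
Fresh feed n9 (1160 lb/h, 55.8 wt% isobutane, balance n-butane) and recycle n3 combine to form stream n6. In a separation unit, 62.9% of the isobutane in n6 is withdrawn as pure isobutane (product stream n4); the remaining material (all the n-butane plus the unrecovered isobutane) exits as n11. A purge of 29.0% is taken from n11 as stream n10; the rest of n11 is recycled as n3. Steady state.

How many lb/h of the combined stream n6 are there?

n-butane enters only via n9 and leaves only via the purge: 1160×0.442 = 0.290×(n-butane in n11), and the separation unit passes all n-butane, so n-butane in n6 = n-butane in n11 = 1768 lb/h.
isobutane in n6: m_A = 1160×0.558 + (1−0.290)·(1−0.629)·m_A, so m_A = 647.28/0.7366 = 878.75 lb/h.
n6 = 878.75 + 1768 = 2646.8 lb/h.

2647 lb/h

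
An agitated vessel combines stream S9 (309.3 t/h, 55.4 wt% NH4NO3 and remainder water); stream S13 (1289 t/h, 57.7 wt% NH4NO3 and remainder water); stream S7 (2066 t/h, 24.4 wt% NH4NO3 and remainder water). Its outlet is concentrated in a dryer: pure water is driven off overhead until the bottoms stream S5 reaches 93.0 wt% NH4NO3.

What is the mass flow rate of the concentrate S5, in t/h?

NH4NO3 entering = 309.3×0.554 + 1289×0.577 + 2066×0.244 = 1419.2 t/h.
All NH4NO3 reports to S5, so S5 = 1419.2/0.930 = 1526 t/h.

1526 t/h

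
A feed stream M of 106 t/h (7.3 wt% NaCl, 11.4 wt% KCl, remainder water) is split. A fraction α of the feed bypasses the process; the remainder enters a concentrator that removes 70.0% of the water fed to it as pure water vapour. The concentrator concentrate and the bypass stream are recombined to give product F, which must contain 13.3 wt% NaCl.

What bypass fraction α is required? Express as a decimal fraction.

All 106×0.073 = 7.738 t/h of NaCl reaches F, so F = 7.738/0.133 = 58.18 t/h and vapour = 47.82 t/h.
The evaporator receives (1−α)·106 of feed at 0.813 water and removes 0.700 of that water:
0.700×0.813×(1−α)×106 = 47.82
(1−α) = 47.82/60.325 = 0.7927;  α = 0.2073.

0.207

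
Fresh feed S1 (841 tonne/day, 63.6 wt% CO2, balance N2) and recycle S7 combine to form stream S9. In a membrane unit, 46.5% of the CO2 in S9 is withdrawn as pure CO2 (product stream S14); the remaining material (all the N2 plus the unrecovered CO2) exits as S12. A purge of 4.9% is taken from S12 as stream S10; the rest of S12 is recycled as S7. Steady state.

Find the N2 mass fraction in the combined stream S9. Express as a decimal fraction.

N2 enters only via S1 and leaves only via the purge: 841×0.364 = 0.049×(N2 in S12), and the membrane unit passes all N2, so N2 in S9 = N2 in S12 = 6247.4 tonne/day.
CO2 in S9: m_A = 841×0.636 + (1−0.049)·(1−0.465)·m_A, so m_A = 534.88/0.4912 = 1088.9 tonne/day.
S9 = 1088.9 + 6247.4 = 7336.3 tonne/day.
N2 fraction in S9 = 6247.4/7336.3 = 0.852.

0.852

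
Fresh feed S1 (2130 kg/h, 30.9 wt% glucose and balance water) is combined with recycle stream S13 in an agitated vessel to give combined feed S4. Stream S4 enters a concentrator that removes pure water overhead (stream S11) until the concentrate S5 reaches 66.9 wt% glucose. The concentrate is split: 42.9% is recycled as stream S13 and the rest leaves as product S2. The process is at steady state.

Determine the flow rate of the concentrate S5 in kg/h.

1723 kg/h

Overall glucose balance (none leaves overhead): glucose in fresh feed = glucose in product, i.e. 2130×0.309 = (1−0.429)·S5·0.669.
S5 = 658.17/(0.669×0.571) = 1723 kg/h.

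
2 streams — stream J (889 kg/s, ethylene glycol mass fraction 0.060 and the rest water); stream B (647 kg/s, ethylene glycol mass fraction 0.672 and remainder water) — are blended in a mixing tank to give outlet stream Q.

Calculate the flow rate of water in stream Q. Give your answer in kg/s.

1048 kg/s

water out = water in = 889×0.940 + 647×0.328 = 1047.9 kg/s.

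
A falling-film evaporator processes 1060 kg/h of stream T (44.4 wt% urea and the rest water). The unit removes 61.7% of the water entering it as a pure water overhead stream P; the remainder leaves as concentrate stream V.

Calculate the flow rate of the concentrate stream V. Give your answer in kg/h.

696.4 kg/h

water entering = 1060×0.556 = 589.36 kg/h; overhead removed = 0.617×589.36 = 363.64 kg/h.
Concentrate = 1060 − 363.64 = 696.36 kg/h.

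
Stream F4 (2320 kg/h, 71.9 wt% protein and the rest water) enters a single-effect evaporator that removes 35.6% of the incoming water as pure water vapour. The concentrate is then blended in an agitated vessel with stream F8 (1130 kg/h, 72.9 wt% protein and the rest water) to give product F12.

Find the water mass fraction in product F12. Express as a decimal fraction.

0.2256

Vapour removed = 0.356×0.281×2320 = 232.08 kg/h; concentrate = 2087.9 kg/h.
water reaching the mixer = 419.84 (from concentrate) + 1130×0.271 = 726.07 kg/h.
Product flow = 2087.9 + 1130 = 3217.9 kg/h; water fraction = 0.2256.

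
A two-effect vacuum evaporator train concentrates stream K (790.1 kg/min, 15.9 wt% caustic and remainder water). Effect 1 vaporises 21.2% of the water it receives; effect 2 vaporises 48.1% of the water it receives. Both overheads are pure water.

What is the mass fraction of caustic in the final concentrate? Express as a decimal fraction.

0.316

water in feed = 790.1×0.841 = 664.47 kg/min.
After stage 1: water left = (1−0.212)×664.47 = 523.61; stream total = 649.23 kg/min.
After stage 2: water left = (1−0.481)×523.61 = 271.75; final concentrate = 397.38 kg/min.
caustic fraction = 125.63/397.38 = 0.316.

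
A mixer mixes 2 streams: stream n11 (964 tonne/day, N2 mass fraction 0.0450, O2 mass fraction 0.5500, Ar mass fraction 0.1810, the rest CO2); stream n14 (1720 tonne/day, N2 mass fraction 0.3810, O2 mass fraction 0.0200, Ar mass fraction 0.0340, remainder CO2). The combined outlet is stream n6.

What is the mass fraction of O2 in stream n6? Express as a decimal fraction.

0.2104

Total flow out = 964 + 1720 = 2684 tonne/day.
O2 in = 964×0.550 + 1720×0.020 = 564.6 tonne/day.
O2 mass fraction in n6 = 564.6/2684 = 0.2104.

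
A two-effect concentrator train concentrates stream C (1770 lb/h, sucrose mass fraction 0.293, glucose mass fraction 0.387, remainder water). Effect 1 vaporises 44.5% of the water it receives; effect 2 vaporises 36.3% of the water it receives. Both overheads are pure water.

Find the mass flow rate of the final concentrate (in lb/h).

water in feed = 1770×0.320 = 566.4 lb/h.
After stage 1: water left = (1−0.445)×566.4 = 314.35; stream total = 1518 lb/h.
After stage 2: water left = (1−0.363)×314.35 = 200.24; final concentrate = 1403.8 lb/h.

1404 lb/h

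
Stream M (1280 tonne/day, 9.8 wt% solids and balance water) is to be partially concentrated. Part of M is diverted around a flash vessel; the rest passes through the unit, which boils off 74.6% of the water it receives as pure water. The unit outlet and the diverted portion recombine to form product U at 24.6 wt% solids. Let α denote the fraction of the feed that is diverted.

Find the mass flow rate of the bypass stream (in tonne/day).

All 1280×0.098 = 125.44 tonne/day of solids reaches U, so U = 125.44/0.246 = 509.92 tonne/day and vapour = 770.08 tonne/day.
The evaporator receives (1−α)·1280 of feed at 0.902 water and removes 0.746 of that water:
0.746×0.902×(1−α)×1280 = 770.08
(1−α) = 770.08/861.3 = 0.8941;  α = 0.1059.
Bypass flow = 0.1059×1280 = 135.56 tonne/day.

135.6 tonne/day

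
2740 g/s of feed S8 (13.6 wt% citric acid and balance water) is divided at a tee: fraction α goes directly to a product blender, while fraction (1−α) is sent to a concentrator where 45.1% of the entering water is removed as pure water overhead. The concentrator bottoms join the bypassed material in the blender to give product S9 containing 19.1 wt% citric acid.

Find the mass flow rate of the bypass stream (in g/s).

All 2740×0.136 = 372.64 g/s of citric acid reaches S9, so S9 = 372.64/0.191 = 1951 g/s and vapour = 789.01 g/s.
The evaporator receives (1−α)·2740 of feed at 0.864 water and removes 0.451 of that water:
0.451×0.864×(1−α)×2740 = 789.01
(1−α) = 789.01/1067.7 = 0.7390;  α = 0.2610.
Bypass flow = 0.2610×2740 = 715.17 g/s.

715.2 g/s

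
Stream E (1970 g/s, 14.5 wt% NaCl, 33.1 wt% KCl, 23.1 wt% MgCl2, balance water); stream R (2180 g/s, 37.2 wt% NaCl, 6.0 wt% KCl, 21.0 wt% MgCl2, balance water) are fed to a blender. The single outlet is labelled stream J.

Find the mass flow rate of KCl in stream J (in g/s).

KCl out = KCl in = 1970×0.331 + 2180×0.060 = 782.87 g/s.

782.9 g/s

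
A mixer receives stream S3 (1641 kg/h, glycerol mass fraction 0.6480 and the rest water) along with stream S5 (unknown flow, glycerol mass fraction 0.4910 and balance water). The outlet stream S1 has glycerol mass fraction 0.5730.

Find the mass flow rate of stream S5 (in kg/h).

Let S5 be the unknown flow. Total out = 1641 + S5.
glycerol balance: 1063.4 + 0.491·S5 = 0.573·(1641 + S5)
(0.491 − 0.573)·S5 = 0.573×1641 − 1063.4 = -123.08
S5 = -123.08 / -0.082 = 1500.9 kg/h

1501 kg/h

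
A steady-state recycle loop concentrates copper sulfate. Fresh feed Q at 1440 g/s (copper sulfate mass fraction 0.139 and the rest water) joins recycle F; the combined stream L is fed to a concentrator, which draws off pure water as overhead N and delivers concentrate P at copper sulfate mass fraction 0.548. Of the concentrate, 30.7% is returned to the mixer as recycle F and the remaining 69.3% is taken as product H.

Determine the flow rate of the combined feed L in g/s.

1602 g/s

Overall copper sulfate balance (none leaves overhead): copper sulfate in fresh feed = copper sulfate in product, i.e. 1440×0.139 = (1−0.307)·P·0.548.
P = 200.16/(0.548×0.693) = 527.06 g/s.
Recycle F = 0.307×527.06 = 161.81 g/s.
Combined feed L = 1440 + 161.81 = 1601.8 g/s.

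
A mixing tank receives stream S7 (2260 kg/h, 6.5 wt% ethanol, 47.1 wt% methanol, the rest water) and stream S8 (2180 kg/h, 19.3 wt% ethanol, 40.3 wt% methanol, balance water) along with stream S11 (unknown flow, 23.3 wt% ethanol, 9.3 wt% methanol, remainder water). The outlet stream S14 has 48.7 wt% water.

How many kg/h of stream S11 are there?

1246 kg/h

Let S11 be the unknown flow. Total out = 4440 + S11.
water balance: 1929.4 + 0.674·S11 = 0.487·(4440 + S11)
(0.674 − 0.487)·S11 = 0.487×4440 − 1929.4 = 232.92
S11 = 232.92 / 0.187 = 1245.6 kg/h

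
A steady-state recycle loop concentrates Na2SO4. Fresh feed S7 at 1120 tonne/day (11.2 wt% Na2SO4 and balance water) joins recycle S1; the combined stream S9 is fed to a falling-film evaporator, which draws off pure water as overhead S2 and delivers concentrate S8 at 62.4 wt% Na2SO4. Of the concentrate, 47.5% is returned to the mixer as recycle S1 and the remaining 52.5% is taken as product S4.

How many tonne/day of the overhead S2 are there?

Overall Na2SO4 balance (none leaves overhead): Na2SO4 in fresh feed = Na2SO4 in product, i.e. 1120×0.112 = (1−0.475)·S8·0.624.
S8 = 125.44/(0.624×0.525) = 382.91 tonne/day.
Recycle S1 = 0.475×382.91 = 181.88 tonne/day.
Combined feed S9 = 1120 + 181.88 = 1301.9 tonne/day.
Overhead S2 = S9 − S8 = 1301.9 − 382.91 = 918.97 tonne/day.

919 tonne/day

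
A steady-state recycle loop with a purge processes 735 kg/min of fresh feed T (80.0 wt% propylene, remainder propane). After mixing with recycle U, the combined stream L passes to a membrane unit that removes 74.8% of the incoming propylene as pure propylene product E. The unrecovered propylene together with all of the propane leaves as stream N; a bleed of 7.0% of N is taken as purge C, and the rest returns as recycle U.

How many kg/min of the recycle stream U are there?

propane enters only via T and leaves only via the purge: 735×0.200 = 0.070×(propane in N), and the membrane unit passes all propane, so propane in L = propane in N = 2100 kg/min.
propylene in L: m_A = 735×0.800 + (1−0.070)·(1−0.748)·m_A, so m_A = 588/0.7656 = 767.98 kg/min.
N = (1−0.748)×767.98 + 2100 = 2293.5 kg/min.
Recycle U = (1−0.070)×2293.5 = 2133 kg/min.

2133 kg/min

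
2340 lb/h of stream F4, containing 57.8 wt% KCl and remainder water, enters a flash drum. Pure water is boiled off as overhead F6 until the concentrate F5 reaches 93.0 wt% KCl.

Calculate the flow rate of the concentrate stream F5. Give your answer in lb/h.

1454 lb/h

KCl is conserved: 2340×0.578 = 1352.5 lb/h all reports to the concentrate.
Concentrate = 1352.5/(target fraction) = 1454.3 lb/h.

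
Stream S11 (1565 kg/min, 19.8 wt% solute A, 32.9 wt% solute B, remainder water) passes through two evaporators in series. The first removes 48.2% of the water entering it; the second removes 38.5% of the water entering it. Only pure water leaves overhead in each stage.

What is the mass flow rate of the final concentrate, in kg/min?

1061 kg/min

water in feed = 1565×0.473 = 740.25 kg/min.
After stage 1: water left = (1−0.482)×740.25 = 383.45; stream total = 1208.2 kg/min.
After stage 2: water left = (1−0.385)×383.45 = 235.82; final concentrate = 1060.6 kg/min.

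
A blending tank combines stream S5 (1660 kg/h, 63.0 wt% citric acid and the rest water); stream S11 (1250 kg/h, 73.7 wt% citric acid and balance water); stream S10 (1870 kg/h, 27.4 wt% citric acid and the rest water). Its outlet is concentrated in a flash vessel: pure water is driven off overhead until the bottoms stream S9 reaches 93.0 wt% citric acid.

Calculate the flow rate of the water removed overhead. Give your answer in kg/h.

citric acid entering = 1660×0.630 + 1250×0.737 + 1870×0.274 = 2479.4 kg/h.
All citric acid reports to S9, so S9 = 2479.4/0.930 = 2666.1 kg/h.
Total feed = 4780 kg/h; overhead = 4780 − 2666.1 = 2113.9 kg/h.

2114 kg/h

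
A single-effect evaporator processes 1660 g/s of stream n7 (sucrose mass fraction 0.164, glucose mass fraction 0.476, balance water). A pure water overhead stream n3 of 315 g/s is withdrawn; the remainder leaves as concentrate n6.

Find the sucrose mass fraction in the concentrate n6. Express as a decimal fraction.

0.202

sucrose is not removed: 1660×0.164 = 272.24 g/s of sucrose enters n6.
Concentrate = 1660 − 315 = 1345 g/s.
Mass fraction = 272.24/1345 = 0.202.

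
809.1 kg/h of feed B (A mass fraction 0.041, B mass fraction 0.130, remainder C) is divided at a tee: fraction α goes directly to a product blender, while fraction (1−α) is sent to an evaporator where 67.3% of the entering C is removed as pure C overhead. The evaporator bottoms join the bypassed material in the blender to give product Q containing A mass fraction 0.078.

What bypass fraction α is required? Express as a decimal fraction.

0.150

All 809.1×0.041 = 33.173 kg/h of A reaches Q, so Q = 33.173/0.078 = 425.3 kg/h and vapour = 383.8 kg/h.
The evaporator receives (1−α)·809.1 of feed at 0.829 C and removes 0.673 of that C:
0.673×0.829×(1−α)×809.1 = 383.8
(1−α) = 383.8/451.41 = 0.8502;  α = 0.1498.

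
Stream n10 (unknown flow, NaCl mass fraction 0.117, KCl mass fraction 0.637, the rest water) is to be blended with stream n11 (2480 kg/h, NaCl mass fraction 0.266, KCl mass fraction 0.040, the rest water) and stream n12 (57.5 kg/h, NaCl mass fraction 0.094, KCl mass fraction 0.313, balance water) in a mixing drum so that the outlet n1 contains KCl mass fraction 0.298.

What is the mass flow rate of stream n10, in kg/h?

1885 kg/h

Let n10 be the unknown flow. Total out = 2537.5 + n10.
KCl balance: 117.2 + 0.637·n10 = 0.298·(2537.5 + n10)
(0.637 − 0.298)·n10 = 0.298×2537.5 − 117.2 = 638.98
n10 = 638.98 / 0.339 = 1884.9 kg/h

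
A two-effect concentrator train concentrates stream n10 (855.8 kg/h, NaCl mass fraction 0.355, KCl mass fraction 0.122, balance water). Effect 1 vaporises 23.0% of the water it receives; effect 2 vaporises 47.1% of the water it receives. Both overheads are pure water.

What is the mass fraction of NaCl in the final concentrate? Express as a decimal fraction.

water in feed = 855.8×0.523 = 447.58 kg/h.
After stage 1: water left = (1−0.230)×447.58 = 344.64; stream total = 752.86 kg/h.
After stage 2: water left = (1−0.471)×344.64 = 182.31; final concentrate = 590.53 kg/h.
NaCl fraction = 303.81/590.53 = 0.514.

0.514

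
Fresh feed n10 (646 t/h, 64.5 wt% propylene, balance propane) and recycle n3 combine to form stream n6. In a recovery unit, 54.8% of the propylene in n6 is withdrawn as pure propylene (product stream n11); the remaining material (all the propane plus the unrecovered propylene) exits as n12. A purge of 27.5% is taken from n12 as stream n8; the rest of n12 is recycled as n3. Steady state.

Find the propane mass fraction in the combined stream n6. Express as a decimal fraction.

propane enters only via n10 and leaves only via the purge: 646×0.355 = 0.275×(propane in n12), and the recovery unit passes all propane, so propane in n6 = propane in n12 = 833.93 t/h.
propylene in n6: m_A = 646×0.645 + (1−0.275)·(1−0.548)·m_A, so m_A = 416.67/0.6723 = 619.77 t/h.
n6 = 619.77 + 833.93 = 1453.7 t/h.
propane fraction in n6 = 833.93/1453.7 = 0.574.

0.574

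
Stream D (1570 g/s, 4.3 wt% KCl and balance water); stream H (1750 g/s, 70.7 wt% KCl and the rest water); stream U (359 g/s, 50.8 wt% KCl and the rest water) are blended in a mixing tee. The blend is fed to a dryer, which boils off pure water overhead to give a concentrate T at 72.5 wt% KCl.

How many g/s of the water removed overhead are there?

1628 g/s

KCl entering = 1570×0.043 + 1750×0.707 + 359×0.508 = 1487.1 g/s.
All KCl reports to T, so T = 1487.1/0.725 = 2051.2 g/s.
Total feed = 3679 g/s; overhead = 3679 − 2051.2 = 1627.8 g/s.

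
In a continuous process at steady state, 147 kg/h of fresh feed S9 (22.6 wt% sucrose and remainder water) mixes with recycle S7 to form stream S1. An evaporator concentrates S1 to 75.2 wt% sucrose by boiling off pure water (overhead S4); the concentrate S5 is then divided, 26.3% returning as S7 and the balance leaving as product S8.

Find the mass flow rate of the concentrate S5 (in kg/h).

59.94 kg/h

Overall sucrose balance (none leaves overhead): sucrose in fresh feed = sucrose in product, i.e. 147×0.226 = (1−0.263)·S5·0.752.
S5 = 33.222/(0.752×0.737) = 59.943 kg/h.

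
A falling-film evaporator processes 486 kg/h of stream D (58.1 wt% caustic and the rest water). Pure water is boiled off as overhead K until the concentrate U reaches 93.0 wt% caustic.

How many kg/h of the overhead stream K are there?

182.4 kg/h

caustic is conserved: 486×0.581 = 282.37 kg/h all reports to the concentrate.
Concentrate = 282.37/(target fraction) = 303.62 kg/h.
Overhead = 486 − 303.62 = 182.38 kg/h.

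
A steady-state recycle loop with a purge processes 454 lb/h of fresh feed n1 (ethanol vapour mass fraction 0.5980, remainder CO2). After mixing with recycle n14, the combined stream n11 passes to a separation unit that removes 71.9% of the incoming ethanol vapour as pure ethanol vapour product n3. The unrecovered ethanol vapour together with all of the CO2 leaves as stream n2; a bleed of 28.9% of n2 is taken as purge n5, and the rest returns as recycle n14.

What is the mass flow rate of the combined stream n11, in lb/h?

CO2 enters only via n1 and leaves only via the purge: 454×0.402 = 0.289×(CO2 in n2), and the separation unit passes all CO2, so CO2 in n11 = CO2 in n2 = 631.52 lb/h.
ethanol vapour in n11: m_A = 454×0.598 + (1−0.289)·(1−0.719)·m_A, so m_A = 271.49/0.8002 = 339.28 lb/h.
n11 = 339.28 + 631.52 = 970.79 lb/h.

970.8 lb/h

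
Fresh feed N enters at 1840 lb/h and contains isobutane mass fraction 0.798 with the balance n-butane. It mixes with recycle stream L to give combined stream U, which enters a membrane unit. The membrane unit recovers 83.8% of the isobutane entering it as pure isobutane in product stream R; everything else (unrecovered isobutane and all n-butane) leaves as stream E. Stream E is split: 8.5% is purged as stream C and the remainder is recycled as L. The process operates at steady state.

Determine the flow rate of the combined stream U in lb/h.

n-butane enters only via N and leaves only via the purge: 1840×0.202 = 0.085×(n-butane in E), and the membrane unit passes all n-butane, so n-butane in U = n-butane in E = 4372.7 lb/h.
isobutane in U: m_A = 1840×0.798 + (1−0.085)·(1−0.838)·m_A, so m_A = 1468.3/0.8518 = 1723.8 lb/h.
U = 1723.8 + 4372.7 = 6096.6 lb/h.

6097 lb/h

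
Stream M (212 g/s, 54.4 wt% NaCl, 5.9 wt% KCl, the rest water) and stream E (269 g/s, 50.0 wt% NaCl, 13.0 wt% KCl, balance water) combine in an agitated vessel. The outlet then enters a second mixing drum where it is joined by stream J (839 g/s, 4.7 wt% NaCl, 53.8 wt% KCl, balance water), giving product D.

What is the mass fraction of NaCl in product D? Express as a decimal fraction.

Overall, product flow = 1320 g/s.
NaCl in = 212×0.544 + 269×0.500 + 839×0.047 = 289.26 g/s.
NaCl fraction in D = 0.2191.

0.2191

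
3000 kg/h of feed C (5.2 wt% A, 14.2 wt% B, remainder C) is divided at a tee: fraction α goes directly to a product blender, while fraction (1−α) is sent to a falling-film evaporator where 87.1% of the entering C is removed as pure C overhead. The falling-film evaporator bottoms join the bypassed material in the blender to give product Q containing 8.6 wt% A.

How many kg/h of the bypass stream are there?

1311 kg/h

All 3000×0.052 = 156 kg/h of A reaches Q, so Q = 156/0.086 = 1814 kg/h and vapour = 1186 kg/h.
The evaporator receives (1−α)·3000 of feed at 0.806 C and removes 0.871 of that C:
0.871×0.806×(1−α)×3000 = 1186
(1−α) = 1186/2106.1 = 0.5632;  α = 0.4368.
Bypass flow = 0.4368×3000 = 1310.5 kg/h.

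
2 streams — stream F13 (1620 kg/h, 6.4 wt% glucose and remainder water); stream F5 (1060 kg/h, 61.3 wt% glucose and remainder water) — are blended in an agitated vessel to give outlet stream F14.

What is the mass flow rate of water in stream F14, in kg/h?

water out = water in = 1620×0.936 + 1060×0.387 = 1926.5 kg/h.

1927 kg/h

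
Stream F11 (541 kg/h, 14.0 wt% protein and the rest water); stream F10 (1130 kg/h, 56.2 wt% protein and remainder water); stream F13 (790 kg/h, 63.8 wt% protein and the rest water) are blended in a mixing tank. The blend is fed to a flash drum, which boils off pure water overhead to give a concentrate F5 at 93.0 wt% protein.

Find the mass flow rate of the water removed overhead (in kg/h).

protein entering = 541×0.140 + 1130×0.562 + 790×0.638 = 1214.8 kg/h.
All protein reports to F5, so F5 = 1214.8/0.930 = 1306.3 kg/h.
Total feed = 2461 kg/h; overhead = 2461 − 1306.3 = 1154.7 kg/h.

1155 kg/h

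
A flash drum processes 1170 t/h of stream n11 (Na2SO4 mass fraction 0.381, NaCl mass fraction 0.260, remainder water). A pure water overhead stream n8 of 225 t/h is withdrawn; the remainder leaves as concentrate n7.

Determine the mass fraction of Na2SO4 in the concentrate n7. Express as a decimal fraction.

0.472

Na2SO4 is not removed: 1170×0.381 = 445.77 t/h of Na2SO4 enters n7.
Concentrate = 1170 − 225 = 945 t/h.
Mass fraction = 445.77/945 = 0.472.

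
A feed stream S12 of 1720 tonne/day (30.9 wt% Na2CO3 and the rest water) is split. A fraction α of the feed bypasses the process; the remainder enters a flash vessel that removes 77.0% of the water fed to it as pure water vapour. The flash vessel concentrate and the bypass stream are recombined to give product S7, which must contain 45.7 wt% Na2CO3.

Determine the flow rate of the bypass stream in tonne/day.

All 1720×0.309 = 531.48 tonne/day of Na2CO3 reaches S7, so S7 = 531.48/0.457 = 1163 tonne/day and vapour = 557.02 tonne/day.
The evaporator receives (1−α)·1720 of feed at 0.691 water and removes 0.770 of that water:
0.770×0.691×(1−α)×1720 = 557.02
(1−α) = 557.02/915.16 = 0.6087;  α = 0.3913.
Bypass flow = 0.3913×1720 = 673.1 tonne/day.

673.1 tonne/day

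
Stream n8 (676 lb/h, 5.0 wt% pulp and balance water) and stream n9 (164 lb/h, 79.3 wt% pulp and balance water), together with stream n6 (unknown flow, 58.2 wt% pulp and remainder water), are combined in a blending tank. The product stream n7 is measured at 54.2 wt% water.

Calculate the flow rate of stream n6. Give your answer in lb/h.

1781 lb/h

Let n6 be the unknown flow. Total out = 840 + n6.
water balance: 676.15 + 0.418·n6 = 0.542·(840 + n6)
(0.418 − 0.542)·n6 = 0.542×840 − 676.15 = -220.87
n6 = -220.87 / -0.124 = 1781.2 lb/h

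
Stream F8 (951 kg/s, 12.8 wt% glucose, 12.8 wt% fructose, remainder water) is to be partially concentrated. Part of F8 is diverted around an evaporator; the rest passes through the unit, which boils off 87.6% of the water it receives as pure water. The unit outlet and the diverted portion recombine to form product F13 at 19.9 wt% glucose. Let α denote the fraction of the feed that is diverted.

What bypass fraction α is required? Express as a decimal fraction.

0.453

All 951×0.128 = 121.73 kg/s of glucose reaches F13, so F13 = 121.73/0.199 = 611.7 kg/s and vapour = 339.3 kg/s.
The evaporator receives (1−α)·951 of feed at 0.744 water and removes 0.876 of that water:
0.876×0.744×(1−α)×951 = 339.3
(1−α) = 339.3/619.81 = 0.5474;  α = 0.4526.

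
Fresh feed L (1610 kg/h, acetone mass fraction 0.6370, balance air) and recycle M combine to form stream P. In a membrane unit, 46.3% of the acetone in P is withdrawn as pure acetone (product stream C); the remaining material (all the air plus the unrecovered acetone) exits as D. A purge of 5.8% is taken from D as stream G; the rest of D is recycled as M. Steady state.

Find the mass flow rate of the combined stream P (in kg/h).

12150 kg/h

air enters only via L and leaves only via the purge: 1610×0.363 = 0.058×(air in D), and the membrane unit passes all air, so air in P = air in D = 10076 kg/h.
acetone in P: m_A = 1610×0.637 + (1−0.058)·(1−0.463)·m_A, so m_A = 1025.6/0.4941 = 2075.4 kg/h.
P = 2075.4 + 10076 = 12152 kg/h.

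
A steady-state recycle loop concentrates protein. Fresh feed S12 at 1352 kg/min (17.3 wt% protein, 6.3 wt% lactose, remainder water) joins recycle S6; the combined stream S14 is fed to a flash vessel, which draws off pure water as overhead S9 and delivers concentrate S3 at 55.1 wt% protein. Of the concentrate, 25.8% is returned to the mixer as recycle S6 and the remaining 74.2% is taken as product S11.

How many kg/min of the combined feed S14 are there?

Overall protein balance (none leaves overhead): protein in fresh feed = protein in product, i.e. 1352×0.173 = (1−0.258)·S3·0.551.
S3 = 233.9/(0.551×0.742) = 572.09 kg/min.
Recycle S6 = 0.258×572.09 = 147.6 kg/min.
Combined feed S14 = 1352 + 147.6 = 1499.6 kg/min.

1500 kg/min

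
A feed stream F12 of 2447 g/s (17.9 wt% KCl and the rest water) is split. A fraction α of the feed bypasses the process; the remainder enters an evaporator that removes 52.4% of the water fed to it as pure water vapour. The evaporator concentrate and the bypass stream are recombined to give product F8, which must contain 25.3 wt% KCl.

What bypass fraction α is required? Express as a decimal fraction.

0.320

All 2447×0.179 = 438.01 g/s of KCl reaches F8, so F8 = 438.01/0.253 = 1731.3 g/s and vapour = 715.72 g/s.
The evaporator receives (1−α)·2447 of feed at 0.821 water and removes 0.524 of that water:
0.524×0.821×(1−α)×2447 = 715.72
(1−α) = 715.72/1052.7 = 0.6799;  α = 0.3201.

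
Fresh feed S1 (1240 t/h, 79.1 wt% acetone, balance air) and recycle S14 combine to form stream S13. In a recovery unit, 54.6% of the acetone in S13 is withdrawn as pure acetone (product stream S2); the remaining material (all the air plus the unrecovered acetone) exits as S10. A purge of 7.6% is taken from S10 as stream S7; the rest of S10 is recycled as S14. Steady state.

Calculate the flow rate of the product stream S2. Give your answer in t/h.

922.5 t/h

acetone in S13: m_A = 1240×0.791 + (1−0.076)·(1−0.546)·m_A, so m_A = 980.84/0.5805 = 1689.6 t/h.
Product S2 = 0.546×1689.6 = 922.54 t/h.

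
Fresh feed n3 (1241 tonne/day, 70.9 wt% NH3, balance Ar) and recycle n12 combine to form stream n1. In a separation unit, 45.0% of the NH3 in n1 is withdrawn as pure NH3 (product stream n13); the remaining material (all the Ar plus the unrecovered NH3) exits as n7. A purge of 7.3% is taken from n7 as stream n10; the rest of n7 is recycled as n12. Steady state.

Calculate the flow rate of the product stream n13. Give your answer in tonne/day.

NH3 in n1: m_A = 1241×0.709 + (1−0.073)·(1−0.450)·m_A, so m_A = 879.87/0.4901 = 1795.1 tonne/day.
Product n13 = 0.450×1795.1 = 807.8 tonne/day.

807.8 tonne/day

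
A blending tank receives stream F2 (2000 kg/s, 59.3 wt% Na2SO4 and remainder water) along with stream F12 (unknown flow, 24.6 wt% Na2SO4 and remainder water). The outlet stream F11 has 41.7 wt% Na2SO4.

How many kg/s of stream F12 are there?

Let F12 be the unknown flow. Total out = 2000 + F12.
Na2SO4 balance: 1186 + 0.246·F12 = 0.417·(2000 + F12)
(0.246 − 0.417)·F12 = 0.417×2000 − 1186 = -352
F12 = -352 / -0.171 = 2058.5 kg/s

2058 kg/s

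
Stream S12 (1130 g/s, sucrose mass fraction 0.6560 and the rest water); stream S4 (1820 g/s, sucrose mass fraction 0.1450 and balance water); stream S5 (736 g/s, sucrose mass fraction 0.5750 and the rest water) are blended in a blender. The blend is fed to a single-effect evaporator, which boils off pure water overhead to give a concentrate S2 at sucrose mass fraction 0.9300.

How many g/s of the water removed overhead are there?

2150 g/s

sucrose entering = 1130×0.656 + 1820×0.145 + 736×0.575 = 1428.4 g/s.
All sucrose reports to S2, so S2 = 1428.4/0.930 = 1535.9 g/s.
Total feed = 3686 g/s; overhead = 3686 − 1535.9 = 2150.1 g/s.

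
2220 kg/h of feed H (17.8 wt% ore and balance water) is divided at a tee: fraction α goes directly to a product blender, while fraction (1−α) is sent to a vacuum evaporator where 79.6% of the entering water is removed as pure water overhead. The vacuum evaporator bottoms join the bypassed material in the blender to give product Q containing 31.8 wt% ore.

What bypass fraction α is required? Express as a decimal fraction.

All 2220×0.178 = 395.16 kg/h of ore reaches Q, so Q = 395.16/0.318 = 1242.6 kg/h and vapour = 977.36 kg/h.
The evaporator receives (1−α)·2220 of feed at 0.822 water and removes 0.796 of that water:
0.796×0.822×(1−α)×2220 = 977.36
(1−α) = 977.36/1452.6 = 0.6728;  α = 0.3272.

0.327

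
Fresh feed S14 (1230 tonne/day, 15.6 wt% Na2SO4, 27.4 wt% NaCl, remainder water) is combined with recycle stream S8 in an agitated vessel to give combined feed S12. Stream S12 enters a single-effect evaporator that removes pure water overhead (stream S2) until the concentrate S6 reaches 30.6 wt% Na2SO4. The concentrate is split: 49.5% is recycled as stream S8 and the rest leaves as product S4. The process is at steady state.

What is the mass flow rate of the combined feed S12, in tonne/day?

1845 tonne/day

Overall Na2SO4 balance (none leaves overhead): Na2SO4 in fresh feed = Na2SO4 in product, i.e. 1230×0.156 = (1−0.495)·S6·0.306.
S6 = 191.88/(0.306×0.505) = 1241.7 tonne/day.
Recycle S8 = 0.495×1241.7 = 614.64 tonne/day.
Combined feed S12 = 1230 + 614.64 = 1844.6 tonne/day.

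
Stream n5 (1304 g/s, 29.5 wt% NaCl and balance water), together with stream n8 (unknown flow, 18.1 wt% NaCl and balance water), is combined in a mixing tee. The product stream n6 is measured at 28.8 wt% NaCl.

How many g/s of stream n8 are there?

85.31 g/s

Let n8 be the unknown flow. Total out = 1304 + n8.
NaCl balance: 384.68 + 0.181·n8 = 0.288·(1304 + n8)
(0.181 − 0.288)·n8 = 0.288×1304 − 384.68 = -9.128
n8 = -9.128 / -0.107 = 85.308 g/s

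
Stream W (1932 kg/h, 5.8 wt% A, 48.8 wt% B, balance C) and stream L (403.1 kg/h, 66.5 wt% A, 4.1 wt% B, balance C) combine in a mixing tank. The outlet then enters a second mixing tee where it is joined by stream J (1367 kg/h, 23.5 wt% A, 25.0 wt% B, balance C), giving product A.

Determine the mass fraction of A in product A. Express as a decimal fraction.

Overall, product flow = 3702.1 kg/h.
A in = 1932×0.058 + 403.1×0.665 + 1367×0.235 = 701.36 kg/h.
A fraction in A = 0.1894.

0.1894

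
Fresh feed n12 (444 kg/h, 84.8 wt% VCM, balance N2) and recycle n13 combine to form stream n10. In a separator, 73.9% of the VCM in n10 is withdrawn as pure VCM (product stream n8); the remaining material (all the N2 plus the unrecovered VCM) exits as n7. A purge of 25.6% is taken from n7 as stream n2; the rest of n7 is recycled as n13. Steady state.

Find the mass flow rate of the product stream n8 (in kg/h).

VCM in n10: m_A = 444×0.848 + (1−0.256)·(1−0.739)·m_A, so m_A = 376.51/0.8058 = 467.24 kg/h.
Product n8 = 0.739×467.24 = 345.29 kg/h.

345.3 kg/h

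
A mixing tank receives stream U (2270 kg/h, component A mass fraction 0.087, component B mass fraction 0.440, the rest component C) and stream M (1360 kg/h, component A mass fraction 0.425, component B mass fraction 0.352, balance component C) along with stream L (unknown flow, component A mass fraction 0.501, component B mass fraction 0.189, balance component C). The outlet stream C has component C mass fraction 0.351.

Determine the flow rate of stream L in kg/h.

Let L be the unknown flow. Total out = 3630 + L.
component C balance: 1377 + 0.310·L = 0.351·(3630 + L)
(0.310 − 0.351)·L = 0.351×3630 − 1377 = -102.86
L = -102.86 / -0.041 = 2508.8 kg/h

2509 kg/h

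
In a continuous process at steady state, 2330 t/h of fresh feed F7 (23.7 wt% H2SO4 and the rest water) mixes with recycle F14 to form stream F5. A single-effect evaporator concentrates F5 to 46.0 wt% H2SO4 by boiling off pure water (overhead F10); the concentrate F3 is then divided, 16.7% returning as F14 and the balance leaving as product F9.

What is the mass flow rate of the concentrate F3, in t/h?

Overall H2SO4 balance (none leaves overhead): H2SO4 in fresh feed = H2SO4 in product, i.e. 2330×0.237 = (1−0.167)·F3·0.460.
F3 = 552.21/(0.460×0.833) = 1441.1 t/h.

1441 t/h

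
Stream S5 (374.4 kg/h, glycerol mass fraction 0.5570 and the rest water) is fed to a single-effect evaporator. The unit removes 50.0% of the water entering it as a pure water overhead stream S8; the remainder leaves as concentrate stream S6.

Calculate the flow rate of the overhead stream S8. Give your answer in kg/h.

82.93 kg/h

water entering = 374.4×0.443 = 165.86 kg/h; overhead removed = 0.500×165.86 = 82.93 kg/h.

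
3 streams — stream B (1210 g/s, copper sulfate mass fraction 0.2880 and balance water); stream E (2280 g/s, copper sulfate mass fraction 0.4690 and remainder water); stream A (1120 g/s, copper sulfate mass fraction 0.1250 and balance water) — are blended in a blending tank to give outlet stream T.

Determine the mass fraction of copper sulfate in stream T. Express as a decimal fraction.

0.3379

Total flow out = 1210 + 2280 + 1120 = 4610 g/s.
copper sulfate in = 1210×0.288 + 2280×0.469 + 1120×0.125 = 1557.8 g/s.
copper sulfate mass fraction in T = 1557.8/4610 = 0.3379.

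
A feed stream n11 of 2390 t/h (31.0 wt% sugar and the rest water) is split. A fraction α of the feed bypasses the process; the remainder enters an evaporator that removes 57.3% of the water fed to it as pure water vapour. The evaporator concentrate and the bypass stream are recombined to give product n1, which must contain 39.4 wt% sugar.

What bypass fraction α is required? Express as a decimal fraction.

0.461

All 2390×0.310 = 740.9 t/h of sugar reaches n1, so n1 = 740.9/0.394 = 1880.5 t/h and vapour = 509.54 t/h.
The evaporator receives (1−α)·2390 of feed at 0.690 water and removes 0.573 of that water:
0.573×0.690×(1−α)×2390 = 509.54
(1−α) = 509.54/944.93 = 0.5392;  α = 0.4608.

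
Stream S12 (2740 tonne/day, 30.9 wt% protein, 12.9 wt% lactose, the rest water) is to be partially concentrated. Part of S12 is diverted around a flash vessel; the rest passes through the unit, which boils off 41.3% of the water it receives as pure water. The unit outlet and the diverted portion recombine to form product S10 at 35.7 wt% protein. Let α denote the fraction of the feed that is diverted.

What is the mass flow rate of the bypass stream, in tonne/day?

All 2740×0.309 = 846.66 tonne/day of protein reaches S10, so S10 = 846.66/0.357 = 2371.6 tonne/day and vapour = 368.4 tonne/day.
The evaporator receives (1−α)·2740 of feed at 0.562 water and removes 0.413 of that water:
0.413×0.562×(1−α)×2740 = 368.4
(1−α) = 368.4/635.97 = 0.5793;  α = 0.4207.
Bypass flow = 0.4207×2740 = 1152.8 tonne/day.

1153 tonne/day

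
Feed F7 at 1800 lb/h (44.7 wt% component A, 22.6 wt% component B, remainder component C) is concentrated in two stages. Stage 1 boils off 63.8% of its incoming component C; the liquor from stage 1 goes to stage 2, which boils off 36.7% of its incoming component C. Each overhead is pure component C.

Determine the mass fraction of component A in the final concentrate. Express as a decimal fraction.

0.5976

component C in feed = 1800×0.327 = 588.6 lb/h.
After stage 1: component C left = (1−0.638)×588.6 = 213.07; stream total = 1424.5 lb/h.
After stage 2: component C left = (1−0.367)×213.07 = 134.88; final concentrate = 1346.3 lb/h.
component A fraction = 804.6/1346.3 = 0.5976.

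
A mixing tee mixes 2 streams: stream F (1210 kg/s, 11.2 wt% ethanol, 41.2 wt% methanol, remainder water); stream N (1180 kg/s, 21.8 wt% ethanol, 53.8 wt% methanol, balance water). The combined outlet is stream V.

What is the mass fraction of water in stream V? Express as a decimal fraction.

Total flow out = 1210 + 1180 = 2390 kg/s.
water in = 1210×0.476 + 1180×0.244 = 863.88 kg/s.
water mass fraction in V = 863.88/2390 = 0.361.

0.361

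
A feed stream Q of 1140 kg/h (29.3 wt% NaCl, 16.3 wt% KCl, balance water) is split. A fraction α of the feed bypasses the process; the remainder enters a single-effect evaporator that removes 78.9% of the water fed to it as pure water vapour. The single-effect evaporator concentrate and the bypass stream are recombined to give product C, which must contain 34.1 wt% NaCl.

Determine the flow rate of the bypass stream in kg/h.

All 1140×0.293 = 334.02 kg/h of NaCl reaches C, so C = 334.02/0.341 = 979.53 kg/h and vapour = 160.47 kg/h.
The evaporator receives (1−α)·1140 of feed at 0.544 water and removes 0.789 of that water:
0.789×0.544×(1−α)×1140 = 160.47
(1−α) = 160.47/489.31 = 0.3280;  α = 0.6720.
Bypass flow = 0.6720×1140 = 766.13 kg/h.

766.1 kg/h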